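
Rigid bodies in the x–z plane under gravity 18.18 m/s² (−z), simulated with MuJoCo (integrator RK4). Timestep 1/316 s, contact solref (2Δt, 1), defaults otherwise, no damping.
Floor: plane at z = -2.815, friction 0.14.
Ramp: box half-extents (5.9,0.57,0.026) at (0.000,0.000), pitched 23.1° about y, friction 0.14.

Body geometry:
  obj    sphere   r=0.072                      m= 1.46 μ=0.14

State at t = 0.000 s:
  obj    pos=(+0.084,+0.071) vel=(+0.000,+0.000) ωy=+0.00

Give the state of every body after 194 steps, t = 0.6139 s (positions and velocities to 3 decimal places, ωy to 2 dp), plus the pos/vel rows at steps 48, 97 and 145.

State at t = 0.6139 s:
  obj    pos=(+0.967,-0.306) vel=(+2.877,-1.227) ωy=+43.43

Key-timestep trajectory:
   step    t(s)  obj.x    obj.z    obj.vx   obj.vz 
     48  0.1519   +0.138  +0.048  +0.712  -0.304
     97  0.3070   +0.305  -0.023  +1.439  -0.614
    145  0.4589   +0.577  -0.140  +2.151  -0.917


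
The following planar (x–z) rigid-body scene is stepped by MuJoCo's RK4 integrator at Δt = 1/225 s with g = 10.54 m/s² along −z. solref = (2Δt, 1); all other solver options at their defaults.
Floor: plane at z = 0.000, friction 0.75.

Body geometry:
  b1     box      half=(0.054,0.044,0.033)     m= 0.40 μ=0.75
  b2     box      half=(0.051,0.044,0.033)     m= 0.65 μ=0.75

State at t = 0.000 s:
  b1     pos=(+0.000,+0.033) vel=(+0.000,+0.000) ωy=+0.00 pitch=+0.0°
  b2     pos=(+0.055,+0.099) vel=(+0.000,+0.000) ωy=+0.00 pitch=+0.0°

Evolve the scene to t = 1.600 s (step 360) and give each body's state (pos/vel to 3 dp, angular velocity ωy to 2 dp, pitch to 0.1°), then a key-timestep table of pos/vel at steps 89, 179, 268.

State at t = 1.600 s:
  b1     pos=(+0.000,+0.033) vel=(+0.000,+0.000) ωy=+0.00 pitch=+0.0°
  b2     pos=(+0.099,+0.051) vel=(+0.000,+0.000) ωy=-0.01 pitch=+90.0°

Key-timestep trajectory:
   step    t(s)  b1.x    b1.z    b1.vx   b1.vz   b2.x    b2.z    b2.vx   b2.vz 
     89  0.3956   +0.000  +0.033  +0.000  +0.000   +0.100  +0.049  +0.406  +0.040
    179  0.7956   +0.000  +0.033  +0.000  +0.000   +0.132  +0.061  +0.003  +0.000
    268  1.1911   +0.000  +0.033  +0.000  +0.000   +0.125  +0.060  -0.086  -0.011


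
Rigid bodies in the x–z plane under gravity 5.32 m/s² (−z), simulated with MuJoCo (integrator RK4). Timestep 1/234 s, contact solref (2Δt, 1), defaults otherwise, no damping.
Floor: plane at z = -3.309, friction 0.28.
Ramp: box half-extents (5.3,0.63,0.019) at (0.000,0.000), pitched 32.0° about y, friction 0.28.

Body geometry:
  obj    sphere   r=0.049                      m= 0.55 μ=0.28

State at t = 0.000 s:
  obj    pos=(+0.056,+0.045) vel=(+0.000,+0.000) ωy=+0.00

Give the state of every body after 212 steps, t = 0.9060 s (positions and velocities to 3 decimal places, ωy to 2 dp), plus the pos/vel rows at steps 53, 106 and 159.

State at t = 0.9060 s:
  obj    pos=(+0.757,-0.393) vel=(+1.547,-0.967) ωy=+37.22

Key-timestep trajectory:
   step    t(s)  obj.x    obj.z    obj.vx   obj.vz 
     53  0.2265   +0.100  +0.018  +0.387  -0.242
    106  0.4530   +0.231  -0.064  +0.774  -0.483
    159  0.6795   +0.450  -0.201  +1.160  -0.725


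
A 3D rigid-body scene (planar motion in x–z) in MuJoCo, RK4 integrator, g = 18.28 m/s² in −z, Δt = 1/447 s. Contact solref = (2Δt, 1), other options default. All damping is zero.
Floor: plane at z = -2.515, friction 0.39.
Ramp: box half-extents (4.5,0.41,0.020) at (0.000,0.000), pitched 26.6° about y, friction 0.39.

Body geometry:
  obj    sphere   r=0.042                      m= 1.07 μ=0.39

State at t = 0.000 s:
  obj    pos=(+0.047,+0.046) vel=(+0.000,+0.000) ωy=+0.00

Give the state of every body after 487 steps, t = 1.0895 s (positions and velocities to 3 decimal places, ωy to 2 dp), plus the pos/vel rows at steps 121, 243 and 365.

State at t = 1.0895 s:
  obj    pos=(+3.150,-1.508) vel=(+5.695,-2.852) ωy=+151.65

Key-timestep trajectory:
   step    t(s)  obj.x    obj.z    obj.vx   obj.vz 
    121  0.2707   +0.239  -0.050  +1.415  -0.709
    243  0.5436   +0.819  -0.341  +2.842  -1.423
    365  0.8166   +1.790  -0.827  +4.269  -2.138


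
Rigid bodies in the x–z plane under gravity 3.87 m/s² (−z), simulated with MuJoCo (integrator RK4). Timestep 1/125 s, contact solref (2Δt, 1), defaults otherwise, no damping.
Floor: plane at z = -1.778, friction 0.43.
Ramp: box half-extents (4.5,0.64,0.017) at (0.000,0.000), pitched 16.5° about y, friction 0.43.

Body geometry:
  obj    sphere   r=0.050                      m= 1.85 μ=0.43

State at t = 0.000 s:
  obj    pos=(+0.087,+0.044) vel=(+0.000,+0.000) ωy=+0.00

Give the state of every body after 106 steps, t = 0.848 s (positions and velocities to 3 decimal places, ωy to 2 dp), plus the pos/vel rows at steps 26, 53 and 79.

State at t = 0.848 s:
  obj    pos=(+0.358,-0.036) vel=(+0.638,-0.189) ωy=+13.31

Key-timestep trajectory:
   step    t(s)  obj.x    obj.z    obj.vx   obj.vz 
     26  0.2080   +0.103  +0.039  +0.157  -0.046
     53  0.4240   +0.155  +0.024  +0.319  -0.095
     79  0.6320   +0.237  +0.000  +0.476  -0.141


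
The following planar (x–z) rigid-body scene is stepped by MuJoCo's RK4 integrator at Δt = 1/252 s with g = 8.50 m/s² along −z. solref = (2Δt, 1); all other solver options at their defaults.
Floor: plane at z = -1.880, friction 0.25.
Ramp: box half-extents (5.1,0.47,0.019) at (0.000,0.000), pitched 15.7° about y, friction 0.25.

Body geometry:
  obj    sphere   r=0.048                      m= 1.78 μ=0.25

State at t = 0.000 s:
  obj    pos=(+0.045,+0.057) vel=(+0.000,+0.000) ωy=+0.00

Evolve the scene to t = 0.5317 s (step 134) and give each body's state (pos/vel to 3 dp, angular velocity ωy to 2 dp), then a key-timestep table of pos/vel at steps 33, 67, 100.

State at t = 0.5317 s:
  obj    pos=(+0.269,-0.006) vel=(+0.841,-0.236) ωy=+18.20

Key-timestep trajectory:
   step    t(s)  obj.x    obj.z    obj.vx   obj.vz 
     33  0.1310   +0.059  +0.053  +0.207  -0.058
     67  0.2659   +0.101  +0.041  +0.421  -0.118
    100  0.3968   +0.170  +0.022  +0.628  -0.176


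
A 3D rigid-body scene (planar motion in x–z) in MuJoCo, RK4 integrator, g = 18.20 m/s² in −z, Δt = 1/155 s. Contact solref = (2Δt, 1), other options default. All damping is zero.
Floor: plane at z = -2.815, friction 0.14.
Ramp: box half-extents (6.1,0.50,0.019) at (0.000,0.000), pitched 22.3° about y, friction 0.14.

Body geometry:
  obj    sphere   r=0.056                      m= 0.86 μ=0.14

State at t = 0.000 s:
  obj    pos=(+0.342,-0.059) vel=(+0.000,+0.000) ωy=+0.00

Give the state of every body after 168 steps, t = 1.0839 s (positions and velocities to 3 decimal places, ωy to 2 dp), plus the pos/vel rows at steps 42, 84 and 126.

State at t = 1.0839 s:
  obj    pos=(+3.023,-1.159) vel=(+4.947,-2.029) ωy=+95.44

Key-timestep trajectory:
   step    t(s)  obj.x    obj.z    obj.vx   obj.vz 
     42  0.2710   +0.510  -0.128  +1.237  -0.507
     84  0.5419   +1.012  -0.334  +2.474  -1.015
    126  0.8129   +1.850  -0.678  +3.711  -1.522


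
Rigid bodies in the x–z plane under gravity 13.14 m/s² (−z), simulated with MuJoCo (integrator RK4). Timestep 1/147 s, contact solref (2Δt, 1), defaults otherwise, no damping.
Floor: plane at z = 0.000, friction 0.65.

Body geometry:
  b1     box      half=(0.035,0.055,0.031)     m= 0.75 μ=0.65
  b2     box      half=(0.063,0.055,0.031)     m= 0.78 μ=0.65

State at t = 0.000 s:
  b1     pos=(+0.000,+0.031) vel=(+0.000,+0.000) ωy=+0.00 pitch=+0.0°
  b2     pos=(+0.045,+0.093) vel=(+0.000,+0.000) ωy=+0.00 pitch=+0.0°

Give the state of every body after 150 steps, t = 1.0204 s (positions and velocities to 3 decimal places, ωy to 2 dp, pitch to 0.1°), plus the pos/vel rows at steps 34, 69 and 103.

State at t = 1.0204 s:
  b1     pos=(+0.000,+0.031) vel=(+0.000,+0.000) ωy=+0.00 pitch=+0.0°
  b2     pos=(+0.107,+0.063) vel=(+0.000,+0.000) ωy=+0.00 pitch=+90.0°

Key-timestep trajectory:
   step    t(s)  b1.x    b1.z    b1.vx   b1.vz   b2.x    b2.z    b2.vx   b2.vz 
     34  0.2313   +0.000  +0.031  +0.000  +0.000   +0.086  +0.069  +0.325  -0.024
     69  0.4694   +0.000  +0.031  +0.000  +0.000   +0.126  +0.069  -0.065  -0.012
    103  0.7007   +0.000  +0.031  +0.000  +0.000   +0.104  +0.064  +0.182  -0.078


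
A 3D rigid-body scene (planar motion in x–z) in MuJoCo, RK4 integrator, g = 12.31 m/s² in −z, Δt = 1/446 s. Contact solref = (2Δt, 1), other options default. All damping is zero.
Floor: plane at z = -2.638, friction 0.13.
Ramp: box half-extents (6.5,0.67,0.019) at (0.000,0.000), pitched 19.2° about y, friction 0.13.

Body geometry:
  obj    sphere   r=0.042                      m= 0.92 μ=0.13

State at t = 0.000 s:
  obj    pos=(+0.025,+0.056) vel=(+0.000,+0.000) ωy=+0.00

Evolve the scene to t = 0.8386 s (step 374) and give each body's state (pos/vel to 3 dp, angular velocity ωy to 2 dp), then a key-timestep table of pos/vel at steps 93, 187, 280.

State at t = 0.8386 s:
  obj    pos=(+0.985,-0.279) vel=(+2.290,-0.797) ωy=+57.73

Key-timestep trajectory:
   step    t(s)  obj.x    obj.z    obj.vx   obj.vz 
     93  0.2085   +0.084  +0.035  +0.570  -0.198
    187  0.4193   +0.265  -0.028  +1.145  -0.399
    280  0.6278   +0.563  -0.132  +1.715  -0.597


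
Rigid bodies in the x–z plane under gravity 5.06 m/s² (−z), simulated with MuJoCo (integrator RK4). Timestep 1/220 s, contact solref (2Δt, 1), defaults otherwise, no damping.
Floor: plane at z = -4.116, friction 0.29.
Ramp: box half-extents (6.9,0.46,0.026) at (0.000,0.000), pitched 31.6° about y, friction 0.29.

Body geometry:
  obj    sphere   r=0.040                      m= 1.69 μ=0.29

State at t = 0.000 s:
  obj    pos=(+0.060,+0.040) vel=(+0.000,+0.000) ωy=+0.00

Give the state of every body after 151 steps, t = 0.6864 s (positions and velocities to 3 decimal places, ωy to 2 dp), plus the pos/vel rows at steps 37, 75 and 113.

State at t = 0.6864 s:
  obj    pos=(+0.440,-0.193) vel=(+1.107,-0.681) ωy=+32.49

Key-timestep trajectory:
   step    t(s)  obj.x    obj.z    obj.vx   obj.vz 
     37  0.1682   +0.083  +0.026  +0.271  -0.167
     75  0.3409   +0.154  -0.017  +0.550  -0.338
    113  0.5136   +0.273  -0.091  +0.829  -0.510


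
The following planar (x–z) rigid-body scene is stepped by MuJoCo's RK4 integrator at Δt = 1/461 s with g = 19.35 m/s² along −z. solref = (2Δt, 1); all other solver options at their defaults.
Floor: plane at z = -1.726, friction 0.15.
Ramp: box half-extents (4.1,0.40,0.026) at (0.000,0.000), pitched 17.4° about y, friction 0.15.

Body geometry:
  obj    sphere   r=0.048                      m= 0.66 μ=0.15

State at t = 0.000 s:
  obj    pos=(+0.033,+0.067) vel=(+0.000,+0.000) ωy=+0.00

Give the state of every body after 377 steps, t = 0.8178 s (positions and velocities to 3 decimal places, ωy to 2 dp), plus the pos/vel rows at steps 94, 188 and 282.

State at t = 0.8178 s:
  obj    pos=(+1.352,-0.346) vel=(+3.225,-1.011) ωy=+70.41

Key-timestep trajectory:
   step    t(s)  obj.x    obj.z    obj.vx   obj.vz 
     94  0.2039   +0.115  +0.041  +0.804  -0.252
    188  0.4078   +0.361  -0.036  +1.609  -0.504
    282  0.6117   +0.771  -0.164  +2.413  -0.756


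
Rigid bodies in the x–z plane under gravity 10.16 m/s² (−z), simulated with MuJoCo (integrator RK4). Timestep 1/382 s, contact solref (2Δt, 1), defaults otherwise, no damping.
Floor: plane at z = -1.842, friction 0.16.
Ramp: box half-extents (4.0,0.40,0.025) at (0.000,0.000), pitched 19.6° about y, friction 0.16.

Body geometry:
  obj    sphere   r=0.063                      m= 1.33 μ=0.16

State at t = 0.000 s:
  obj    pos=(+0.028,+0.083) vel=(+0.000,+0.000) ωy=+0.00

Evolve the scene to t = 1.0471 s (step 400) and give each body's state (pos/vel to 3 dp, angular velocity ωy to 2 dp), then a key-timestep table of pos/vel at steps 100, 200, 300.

State at t = 1.0471 s:
  obj    pos=(+1.286,-0.364) vel=(+2.402,-0.855) ωy=+40.46

Key-timestep trajectory:
   step    t(s)  obj.x    obj.z    obj.vx   obj.vz 
    100  0.2618   +0.107  +0.055  +0.600  -0.214
    200  0.5236   +0.343  -0.029  +1.201  -0.428
    300  0.7853   +0.735  -0.168  +1.801  -0.641


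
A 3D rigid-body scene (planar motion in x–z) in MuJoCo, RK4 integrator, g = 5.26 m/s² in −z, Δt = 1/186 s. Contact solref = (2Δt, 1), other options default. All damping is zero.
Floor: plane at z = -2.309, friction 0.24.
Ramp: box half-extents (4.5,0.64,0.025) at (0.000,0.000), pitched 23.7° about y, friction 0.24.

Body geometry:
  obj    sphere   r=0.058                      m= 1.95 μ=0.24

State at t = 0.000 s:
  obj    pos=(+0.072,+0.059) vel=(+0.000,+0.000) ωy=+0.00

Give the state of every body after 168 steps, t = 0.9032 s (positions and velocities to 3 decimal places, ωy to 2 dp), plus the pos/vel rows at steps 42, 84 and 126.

State at t = 0.9032 s:
  obj    pos=(+0.636,-0.189) vel=(+1.249,-0.548) ωy=+23.51

Key-timestep trajectory:
   step    t(s)  obj.x    obj.z    obj.vx   obj.vz 
     42  0.2258   +0.107  +0.044  +0.312  -0.137
     84  0.4516   +0.213  -0.003  +0.625  -0.274
    126  0.6774   +0.389  -0.080  +0.937  -0.411


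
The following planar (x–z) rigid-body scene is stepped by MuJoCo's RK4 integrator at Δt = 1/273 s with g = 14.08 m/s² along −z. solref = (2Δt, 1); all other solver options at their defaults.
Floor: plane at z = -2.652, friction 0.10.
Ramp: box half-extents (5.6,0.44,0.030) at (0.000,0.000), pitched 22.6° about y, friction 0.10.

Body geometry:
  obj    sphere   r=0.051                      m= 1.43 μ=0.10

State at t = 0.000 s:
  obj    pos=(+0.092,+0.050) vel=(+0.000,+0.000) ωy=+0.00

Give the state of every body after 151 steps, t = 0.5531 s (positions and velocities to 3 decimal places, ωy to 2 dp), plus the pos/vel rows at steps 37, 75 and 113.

State at t = 0.5531 s:
  obj    pos=(+0.672,-0.192) vel=(+2.102,-0.865) ωy=+35.28

Key-timestep trajectory:
   step    t(s)  obj.x    obj.z    obj.vx   obj.vz 
     37  0.1355   +0.127  +0.035  +0.511  -0.226
     75  0.2747   +0.235  -0.010  +1.039  -0.446
    113  0.4139   +0.417  -0.086  +1.569  -0.661


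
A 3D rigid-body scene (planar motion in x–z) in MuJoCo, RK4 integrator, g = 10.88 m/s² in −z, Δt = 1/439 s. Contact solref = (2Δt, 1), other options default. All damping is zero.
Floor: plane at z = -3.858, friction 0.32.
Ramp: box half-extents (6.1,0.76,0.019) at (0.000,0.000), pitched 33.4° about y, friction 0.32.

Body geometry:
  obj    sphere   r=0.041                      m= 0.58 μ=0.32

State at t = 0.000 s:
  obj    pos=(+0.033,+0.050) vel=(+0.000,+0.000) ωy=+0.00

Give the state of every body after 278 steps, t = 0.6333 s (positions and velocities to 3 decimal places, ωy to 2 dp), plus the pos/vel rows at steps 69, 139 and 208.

State at t = 0.6333 s:
  obj    pos=(+0.749,-0.422) vel=(+2.262,-1.491) ωy=+66.07

Key-timestep trajectory:
   step    t(s)  obj.x    obj.z    obj.vx   obj.vz 
     69  0.1572   +0.077  +0.021  +0.561  -0.370
    139  0.3166   +0.212  -0.068  +1.131  -0.746
    208  0.4738   +0.434  -0.214  +1.692  -1.116


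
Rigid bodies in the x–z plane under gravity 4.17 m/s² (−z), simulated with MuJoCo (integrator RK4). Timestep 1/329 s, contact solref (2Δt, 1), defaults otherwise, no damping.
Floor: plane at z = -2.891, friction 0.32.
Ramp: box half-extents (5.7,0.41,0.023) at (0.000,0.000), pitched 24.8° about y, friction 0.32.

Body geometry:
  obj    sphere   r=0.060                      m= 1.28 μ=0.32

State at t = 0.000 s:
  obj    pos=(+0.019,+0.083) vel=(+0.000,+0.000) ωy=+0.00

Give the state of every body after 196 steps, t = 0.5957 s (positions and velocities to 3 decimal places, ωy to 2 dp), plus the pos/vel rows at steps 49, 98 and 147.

State at t = 0.5957 s:
  obj    pos=(+0.220,-0.010) vel=(+0.676,-0.312) ωy=+12.40

Key-timestep trajectory:
   step    t(s)  obj.x    obj.z    obj.vx   obj.vz 
     49  0.1489   +0.032  +0.077  +0.169  -0.078
     98  0.2979   +0.069  +0.059  +0.338  -0.156
    147  0.4468   +0.132  +0.030  +0.507  -0.234


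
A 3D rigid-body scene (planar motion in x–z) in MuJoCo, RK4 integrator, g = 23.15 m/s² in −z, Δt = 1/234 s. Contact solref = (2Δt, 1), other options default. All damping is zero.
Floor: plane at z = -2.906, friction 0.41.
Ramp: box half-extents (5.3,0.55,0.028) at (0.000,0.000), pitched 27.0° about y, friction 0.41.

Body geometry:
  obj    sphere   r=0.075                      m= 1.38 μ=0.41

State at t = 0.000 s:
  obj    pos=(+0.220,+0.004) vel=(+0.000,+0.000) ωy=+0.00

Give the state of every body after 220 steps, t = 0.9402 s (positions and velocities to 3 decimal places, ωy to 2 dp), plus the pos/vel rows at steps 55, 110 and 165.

State at t = 0.9402 s:
  obj    pos=(+3.176,-1.503) vel=(+6.289,-3.204) ωy=+94.09

Key-timestep trajectory:
   step    t(s)  obj.x    obj.z    obj.vx   obj.vz 
     55  0.2350   +0.405  -0.091  +1.572  -0.801
    110  0.4701   +0.959  -0.373  +3.144  -1.602
    165  0.7051   +1.883  -0.844  +4.716  -2.403


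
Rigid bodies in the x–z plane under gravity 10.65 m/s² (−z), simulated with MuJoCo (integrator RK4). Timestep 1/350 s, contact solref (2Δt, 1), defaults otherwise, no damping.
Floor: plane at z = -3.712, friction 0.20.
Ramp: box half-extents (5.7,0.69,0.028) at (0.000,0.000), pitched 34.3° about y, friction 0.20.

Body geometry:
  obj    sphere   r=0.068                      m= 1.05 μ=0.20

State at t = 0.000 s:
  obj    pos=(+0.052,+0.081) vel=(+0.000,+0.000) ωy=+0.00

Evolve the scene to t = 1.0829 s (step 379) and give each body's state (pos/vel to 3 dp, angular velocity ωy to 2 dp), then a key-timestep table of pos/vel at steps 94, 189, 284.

State at t = 1.0829 s:
  obj    pos=(+2.128,-1.336) vel=(+3.835,-2.616) ωy=+68.25

Key-timestep trajectory:
   step    t(s)  obj.x    obj.z    obj.vx   obj.vz 
     94  0.2686   +0.180  -0.006  +0.951  -0.649
    189  0.5400   +0.568  -0.272  +1.913  -1.305
    284  0.8114   +1.218  -0.715  +2.874  -1.960


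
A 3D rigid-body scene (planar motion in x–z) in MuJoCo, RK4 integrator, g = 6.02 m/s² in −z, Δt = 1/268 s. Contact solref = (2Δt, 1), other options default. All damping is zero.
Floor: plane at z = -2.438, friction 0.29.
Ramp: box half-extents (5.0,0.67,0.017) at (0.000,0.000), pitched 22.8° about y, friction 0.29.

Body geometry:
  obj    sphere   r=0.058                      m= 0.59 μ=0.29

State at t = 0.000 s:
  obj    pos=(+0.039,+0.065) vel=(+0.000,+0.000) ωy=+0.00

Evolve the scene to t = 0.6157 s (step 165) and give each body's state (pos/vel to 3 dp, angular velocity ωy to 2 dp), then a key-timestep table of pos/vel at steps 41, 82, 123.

State at t = 0.6157 s:
  obj    pos=(+0.330,-0.057) vel=(+0.946,-0.398) ωy=+17.68

Key-timestep trajectory:
   step    t(s)  obj.x    obj.z    obj.vx   obj.vz 
     41  0.1530   +0.057  +0.057  +0.235  -0.099
     82  0.3060   +0.111  +0.035  +0.470  -0.198
    123  0.4590   +0.201  -0.003  +0.705  -0.296


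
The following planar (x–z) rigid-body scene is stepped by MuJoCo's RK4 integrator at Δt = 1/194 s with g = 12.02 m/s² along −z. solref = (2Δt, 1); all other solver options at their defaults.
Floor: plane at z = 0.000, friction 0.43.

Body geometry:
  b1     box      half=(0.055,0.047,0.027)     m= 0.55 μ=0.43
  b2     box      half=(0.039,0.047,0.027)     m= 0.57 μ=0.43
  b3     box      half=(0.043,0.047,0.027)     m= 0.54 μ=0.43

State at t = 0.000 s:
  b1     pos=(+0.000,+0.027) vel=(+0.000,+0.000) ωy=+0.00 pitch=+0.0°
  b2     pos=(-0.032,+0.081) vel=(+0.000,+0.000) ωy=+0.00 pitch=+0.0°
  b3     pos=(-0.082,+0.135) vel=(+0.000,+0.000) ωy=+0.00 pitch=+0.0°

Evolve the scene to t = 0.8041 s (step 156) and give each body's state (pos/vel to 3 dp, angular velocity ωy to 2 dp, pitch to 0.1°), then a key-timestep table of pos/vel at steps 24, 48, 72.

State at t = 0.8041 s:
  b1     pos=(+0.000,+0.027) vel=(+0.000,+0.000) ωy=+0.00 pitch=+0.0°
  b2     pos=(-0.032,+0.081) vel=(+0.000,+0.000) ωy=+0.00 pitch=+0.0°
  b3     pos=(-0.104,+0.043) vel=(+0.000,+0.000) ωy=+0.00 pitch=-90.0°

Key-timestep trajectory:
   step    t(s)  b1.x    b1.z    b1.vx   b1.vz   b2.x    b2.z    b2.vx   b2.vz   b3.x    b3.z    b3.vx   b3.vz 
     24  0.1237   +0.000  +0.027  +0.000  +0.000   -0.032  +0.081  +0.000  +0.000   -0.098  +0.120  -0.225  -0.401
     48  0.2474   +0.000  +0.027  +0.000  +0.000   -0.032  +0.081  +0.000  +0.000   -0.117  +0.047  +0.071  +0.068
     72  0.3711   +0.000  +0.027  +0.000  +0.000   -0.032  +0.081  +0.000  +0.000   -0.101  +0.045  -0.022  -0.003


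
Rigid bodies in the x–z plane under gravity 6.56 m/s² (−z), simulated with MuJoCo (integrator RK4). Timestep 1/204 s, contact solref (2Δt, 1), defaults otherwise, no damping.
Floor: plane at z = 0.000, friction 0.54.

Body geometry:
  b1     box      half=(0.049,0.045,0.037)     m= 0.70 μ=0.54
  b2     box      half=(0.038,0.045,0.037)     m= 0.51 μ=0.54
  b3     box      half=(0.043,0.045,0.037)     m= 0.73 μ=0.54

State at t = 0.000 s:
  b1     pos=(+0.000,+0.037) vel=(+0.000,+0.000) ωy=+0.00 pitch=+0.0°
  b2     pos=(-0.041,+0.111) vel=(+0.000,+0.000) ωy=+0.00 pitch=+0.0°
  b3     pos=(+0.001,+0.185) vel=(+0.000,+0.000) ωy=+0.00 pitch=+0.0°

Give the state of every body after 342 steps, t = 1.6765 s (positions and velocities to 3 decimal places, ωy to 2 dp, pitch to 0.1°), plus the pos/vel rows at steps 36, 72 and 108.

State at t = 1.6765 s:
  b1     pos=(+0.000,+0.037) vel=(+0.000,+0.000) ωy=+0.00 pitch=+0.0°
  b2     pos=(-0.041,+0.111) vel=(+0.000,+0.000) ωy=+0.00 pitch=+0.0°
  b3     pos=(+0.105,+0.037) vel=(+0.000,+0.000) ωy=+0.00 pitch=+180.0°

Key-timestep trajectory:
   step    t(s)  b1.x    b1.z    b1.vx   b1.vz   b2.x    b2.z    b2.vx   b2.vz   b3.x    b3.z    b3.vx   b3.vz 
     36  0.1765   +0.000  +0.037  +0.000  +0.000   -0.041  +0.111  -0.001  +0.000   +0.009  +0.183  +0.106  -0.034
     72  0.3529   +0.000  +0.037  +0.000  +0.000   -0.041  +0.111  +0.000  +0.000   +0.041  +0.138  +0.216  -0.700
    108  0.5294   +0.000  +0.037  +0.000  +0.000   -0.041  +0.111  +0.000  +0.000   +0.088  +0.093  +0.300  -0.491


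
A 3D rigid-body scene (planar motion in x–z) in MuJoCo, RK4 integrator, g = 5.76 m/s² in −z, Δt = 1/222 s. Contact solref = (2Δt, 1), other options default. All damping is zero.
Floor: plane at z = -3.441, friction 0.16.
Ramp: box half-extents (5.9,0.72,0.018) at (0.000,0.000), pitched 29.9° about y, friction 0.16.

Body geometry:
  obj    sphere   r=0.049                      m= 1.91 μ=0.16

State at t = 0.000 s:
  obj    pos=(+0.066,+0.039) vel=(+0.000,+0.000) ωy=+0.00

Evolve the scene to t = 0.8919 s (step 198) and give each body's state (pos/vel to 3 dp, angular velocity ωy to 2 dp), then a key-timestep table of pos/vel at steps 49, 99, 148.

State at t = 0.8919 s:
  obj    pos=(+0.782,-0.372) vel=(+1.603,-0.924) ωy=+36.24

Key-timestep trajectory:
   step    t(s)  obj.x    obj.z    obj.vx   obj.vz 
     49  0.2207   +0.110  +0.014  +0.398  -0.229
     99  0.4459   +0.245  -0.064  +0.804  -0.459
    148  0.6667   +0.466  -0.191  +1.198  -0.694


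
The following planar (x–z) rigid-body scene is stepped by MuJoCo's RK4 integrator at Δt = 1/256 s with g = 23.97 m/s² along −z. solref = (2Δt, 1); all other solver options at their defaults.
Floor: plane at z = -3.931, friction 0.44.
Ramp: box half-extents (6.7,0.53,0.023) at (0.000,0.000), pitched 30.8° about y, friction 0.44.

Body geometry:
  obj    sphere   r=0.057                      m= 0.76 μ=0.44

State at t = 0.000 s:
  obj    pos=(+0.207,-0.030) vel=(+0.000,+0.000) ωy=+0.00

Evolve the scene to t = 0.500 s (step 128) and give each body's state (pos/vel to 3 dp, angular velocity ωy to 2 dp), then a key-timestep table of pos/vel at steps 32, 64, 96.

State at t = 0.500 s:
  obj    pos=(+1.148,-0.591) vel=(+3.765,-2.245) ωy=+76.88

Key-timestep trajectory:
   step    t(s)  obj.x    obj.z    obj.vx   obj.vz 
     32  0.1250   +0.266  -0.065  +0.942  -0.561
     64  0.2500   +0.442  -0.171  +1.883  -1.122
     96  0.3750   +0.737  -0.346  +2.824  -1.683


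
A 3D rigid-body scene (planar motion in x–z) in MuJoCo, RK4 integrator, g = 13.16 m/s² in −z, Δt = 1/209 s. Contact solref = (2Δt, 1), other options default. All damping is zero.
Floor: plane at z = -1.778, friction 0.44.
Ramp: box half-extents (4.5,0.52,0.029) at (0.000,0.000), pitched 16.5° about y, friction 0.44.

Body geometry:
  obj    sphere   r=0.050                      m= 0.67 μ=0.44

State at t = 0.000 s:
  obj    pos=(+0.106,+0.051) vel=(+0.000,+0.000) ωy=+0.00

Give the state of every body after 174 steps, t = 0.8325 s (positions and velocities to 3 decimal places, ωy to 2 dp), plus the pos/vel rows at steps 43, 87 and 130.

State at t = 0.8325 s:
  obj    pos=(+0.993,-0.212) vel=(+2.131,-0.631) ωy=+44.45

Key-timestep trajectory:
   step    t(s)  obj.x    obj.z    obj.vx   obj.vz 
     43  0.2057   +0.160  +0.035  +0.527  -0.156
     87  0.4163   +0.328  -0.015  +1.066  -0.316
    130  0.6220   +0.601  -0.096  +1.592  -0.472


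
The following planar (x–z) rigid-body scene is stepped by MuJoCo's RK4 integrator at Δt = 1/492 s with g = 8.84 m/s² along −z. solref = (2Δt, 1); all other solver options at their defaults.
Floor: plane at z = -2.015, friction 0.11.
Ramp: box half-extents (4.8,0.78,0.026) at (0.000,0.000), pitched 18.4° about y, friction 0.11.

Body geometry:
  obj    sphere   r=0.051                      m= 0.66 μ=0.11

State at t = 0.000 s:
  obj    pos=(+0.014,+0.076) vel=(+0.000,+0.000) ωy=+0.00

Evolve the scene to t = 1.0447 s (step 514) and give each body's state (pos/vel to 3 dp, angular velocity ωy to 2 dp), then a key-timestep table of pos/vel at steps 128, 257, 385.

State at t = 1.0447 s:
  obj    pos=(+1.046,-0.267) vel=(+1.976,-0.657) ωy=+40.82

Key-timestep trajectory:
   step    t(s)  obj.x    obj.z    obj.vx   obj.vz 
    128  0.2602   +0.078  +0.055  +0.492  -0.164
    257  0.5224   +0.272  -0.009  +0.988  -0.329
    385  0.7825   +0.593  -0.116  +1.480  -0.492


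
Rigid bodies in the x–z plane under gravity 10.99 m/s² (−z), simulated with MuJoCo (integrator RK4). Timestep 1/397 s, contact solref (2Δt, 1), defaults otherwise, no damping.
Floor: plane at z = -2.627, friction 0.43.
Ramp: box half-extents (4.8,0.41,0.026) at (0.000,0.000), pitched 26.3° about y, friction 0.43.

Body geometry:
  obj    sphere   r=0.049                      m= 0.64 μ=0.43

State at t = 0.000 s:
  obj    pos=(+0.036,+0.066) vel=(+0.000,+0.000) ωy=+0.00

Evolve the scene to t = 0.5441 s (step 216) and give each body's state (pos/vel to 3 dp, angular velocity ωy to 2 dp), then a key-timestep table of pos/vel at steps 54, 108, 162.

State at t = 0.5441 s:
  obj    pos=(+0.498,-0.162) vel=(+1.697,-0.838) ωy=+38.61

Key-timestep trajectory:
   step    t(s)  obj.x    obj.z    obj.vx   obj.vz 
     54  0.1360   +0.065  +0.052  +0.424  -0.210
    108  0.2720   +0.151  +0.009  +0.848  -0.419
    162  0.4081   +0.296  -0.062  +1.272  -0.629


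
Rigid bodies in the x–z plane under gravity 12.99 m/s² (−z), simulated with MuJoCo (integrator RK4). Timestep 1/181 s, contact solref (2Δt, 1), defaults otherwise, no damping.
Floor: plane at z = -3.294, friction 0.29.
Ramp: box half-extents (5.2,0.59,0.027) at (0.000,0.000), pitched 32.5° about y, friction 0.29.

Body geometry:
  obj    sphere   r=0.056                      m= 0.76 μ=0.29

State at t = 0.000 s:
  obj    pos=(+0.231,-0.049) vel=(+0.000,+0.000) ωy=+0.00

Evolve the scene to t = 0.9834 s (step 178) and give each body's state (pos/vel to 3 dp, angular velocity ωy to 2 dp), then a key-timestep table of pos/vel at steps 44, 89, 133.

State at t = 0.9834 s:
  obj    pos=(+2.265,-1.344) vel=(+4.135,-2.634) ωy=+87.53

Key-timestep trajectory:
   step    t(s)  obj.x    obj.z    obj.vx   obj.vz 
     44  0.2431   +0.355  -0.128  +1.022  -0.651
     89  0.4917   +0.740  -0.373  +2.068  -1.317
    133  0.7348   +1.366  -0.772  +3.090  -1.968


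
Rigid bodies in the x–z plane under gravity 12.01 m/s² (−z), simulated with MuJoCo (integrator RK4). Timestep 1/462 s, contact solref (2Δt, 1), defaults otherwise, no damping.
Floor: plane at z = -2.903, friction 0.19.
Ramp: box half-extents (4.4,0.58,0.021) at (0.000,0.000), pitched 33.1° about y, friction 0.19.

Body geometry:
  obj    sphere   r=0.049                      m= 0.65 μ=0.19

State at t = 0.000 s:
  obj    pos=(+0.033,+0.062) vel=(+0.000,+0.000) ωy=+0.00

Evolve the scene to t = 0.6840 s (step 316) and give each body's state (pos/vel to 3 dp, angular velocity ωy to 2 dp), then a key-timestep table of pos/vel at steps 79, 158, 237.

State at t = 0.6840 s:
  obj    pos=(+0.951,-0.537) vel=(+2.685,-1.750) ωy=+65.38

Key-timestep trajectory:
   step    t(s)  obj.x    obj.z    obj.vx   obj.vz 
     79  0.1710   +0.090  +0.025  +0.671  -0.438
    158  0.3420   +0.263  -0.088  +1.342  -0.875
    237  0.5130   +0.550  -0.275  +2.013  -1.313


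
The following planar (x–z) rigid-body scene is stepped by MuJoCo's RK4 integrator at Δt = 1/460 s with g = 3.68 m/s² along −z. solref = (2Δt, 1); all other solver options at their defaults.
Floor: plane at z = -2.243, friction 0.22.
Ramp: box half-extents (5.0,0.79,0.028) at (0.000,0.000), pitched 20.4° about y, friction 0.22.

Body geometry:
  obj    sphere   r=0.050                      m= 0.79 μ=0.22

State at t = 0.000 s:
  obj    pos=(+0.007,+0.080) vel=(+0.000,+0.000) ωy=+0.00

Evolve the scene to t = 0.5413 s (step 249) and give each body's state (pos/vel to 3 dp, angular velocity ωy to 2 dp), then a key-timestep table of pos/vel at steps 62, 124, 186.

State at t = 0.5413 s:
  obj    pos=(+0.133,+0.034) vel=(+0.465,-0.173) ωy=+9.92

Key-timestep trajectory:
   step    t(s)  obj.x    obj.z    obj.vx   obj.vz 
     62  0.1348   +0.015  +0.078  +0.116  -0.043
    124  0.2696   +0.038  +0.069  +0.232  -0.086
    186  0.4043   +0.077  +0.054  +0.347  -0.129


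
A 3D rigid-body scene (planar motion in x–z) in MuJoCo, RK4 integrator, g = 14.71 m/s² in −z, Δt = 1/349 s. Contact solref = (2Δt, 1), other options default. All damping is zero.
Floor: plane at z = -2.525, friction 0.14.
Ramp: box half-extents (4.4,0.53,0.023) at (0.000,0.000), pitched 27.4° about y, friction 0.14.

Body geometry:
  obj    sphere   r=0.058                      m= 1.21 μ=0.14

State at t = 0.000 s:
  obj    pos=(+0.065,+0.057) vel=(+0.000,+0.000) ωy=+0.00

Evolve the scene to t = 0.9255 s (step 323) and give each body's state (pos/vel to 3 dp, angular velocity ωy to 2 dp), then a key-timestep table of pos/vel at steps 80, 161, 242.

State at t = 0.9255 s:
  obj    pos=(+1.947,-0.918) vel=(+4.064,-2.104) ωy=+72.77

Key-timestep trajectory:
   step    t(s)  obj.x    obj.z    obj.vx   obj.vz 
     80  0.2292   +0.181  -0.003  +1.011  -0.518
    161  0.4613   +0.534  -0.185  +2.025  -1.058
    242  0.6934   +1.122  -0.490  +3.043  -1.586


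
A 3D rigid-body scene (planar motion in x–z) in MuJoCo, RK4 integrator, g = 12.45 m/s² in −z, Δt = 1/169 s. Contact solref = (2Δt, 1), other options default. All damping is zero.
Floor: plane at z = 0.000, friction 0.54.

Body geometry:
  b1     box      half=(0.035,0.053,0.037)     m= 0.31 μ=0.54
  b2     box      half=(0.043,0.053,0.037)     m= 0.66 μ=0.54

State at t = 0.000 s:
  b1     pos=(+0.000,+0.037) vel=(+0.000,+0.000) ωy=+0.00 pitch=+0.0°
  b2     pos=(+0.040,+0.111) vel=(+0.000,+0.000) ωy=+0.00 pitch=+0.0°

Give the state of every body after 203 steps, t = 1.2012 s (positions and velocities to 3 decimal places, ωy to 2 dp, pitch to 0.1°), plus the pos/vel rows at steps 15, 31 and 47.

State at t = 1.2012 s:
  b1     pos=(+0.000,+0.037) vel=(+0.000,+0.000) ωy=+0.00 pitch=+0.0°
  b2     pos=(+0.085,+0.043) vel=(+0.000,+0.000) ωy=+0.00 pitch=+90.0°

Key-timestep trajectory:
   step    t(s)  b1.x    b1.z    b1.vx   b1.vz   b2.x    b2.z    b2.vx   b2.vz 
     15  0.0888   +0.000  +0.037  -0.001  +0.000   +0.044  +0.110  +0.101  -0.024
     31  0.1834   +0.000  +0.037  -0.001  +0.000   +0.063  +0.099  +0.288  -0.299
     47  0.2781   +0.000  +0.037  +0.000  +0.000   +0.088  +0.039  -0.076  +0.134


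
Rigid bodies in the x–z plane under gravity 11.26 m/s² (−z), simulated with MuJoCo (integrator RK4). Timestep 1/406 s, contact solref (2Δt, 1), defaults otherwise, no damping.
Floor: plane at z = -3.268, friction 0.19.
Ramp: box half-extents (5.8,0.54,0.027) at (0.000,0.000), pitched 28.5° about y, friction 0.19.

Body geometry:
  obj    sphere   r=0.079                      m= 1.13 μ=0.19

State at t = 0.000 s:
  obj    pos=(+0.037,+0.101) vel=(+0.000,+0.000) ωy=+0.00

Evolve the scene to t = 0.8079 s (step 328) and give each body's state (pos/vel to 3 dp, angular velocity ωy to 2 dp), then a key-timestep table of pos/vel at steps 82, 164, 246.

State at t = 0.8079 s:
  obj    pos=(+1.138,-0.497) vel=(+2.725,-1.479) ωy=+39.24

Key-timestep trajectory:
   step    t(s)  obj.x    obj.z    obj.vx   obj.vz 
     82  0.2020   +0.106  +0.063  +0.681  -0.370
    164  0.4039   +0.312  -0.049  +1.363  -0.740
    246  0.6059   +0.656  -0.236  +2.044  -1.110


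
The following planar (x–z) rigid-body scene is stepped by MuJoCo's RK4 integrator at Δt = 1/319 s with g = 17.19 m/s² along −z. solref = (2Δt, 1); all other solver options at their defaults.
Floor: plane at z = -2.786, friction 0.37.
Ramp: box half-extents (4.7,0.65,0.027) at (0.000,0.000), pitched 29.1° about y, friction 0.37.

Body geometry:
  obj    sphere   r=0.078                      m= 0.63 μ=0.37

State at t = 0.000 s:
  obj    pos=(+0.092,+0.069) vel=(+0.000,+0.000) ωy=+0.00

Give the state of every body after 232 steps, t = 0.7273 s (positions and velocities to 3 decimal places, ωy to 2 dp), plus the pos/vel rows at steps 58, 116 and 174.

State at t = 0.7273 s:
  obj    pos=(+1.472,-0.699) vel=(+3.795,-2.112) ωy=+55.67

Key-timestep trajectory:
   step    t(s)  obj.x    obj.z    obj.vx   obj.vz 
     58  0.1818   +0.178  +0.021  +0.949  -0.528
    116  0.3636   +0.437  -0.123  +1.898  -1.056
    174  0.5455   +0.868  -0.363  +2.846  -1.584


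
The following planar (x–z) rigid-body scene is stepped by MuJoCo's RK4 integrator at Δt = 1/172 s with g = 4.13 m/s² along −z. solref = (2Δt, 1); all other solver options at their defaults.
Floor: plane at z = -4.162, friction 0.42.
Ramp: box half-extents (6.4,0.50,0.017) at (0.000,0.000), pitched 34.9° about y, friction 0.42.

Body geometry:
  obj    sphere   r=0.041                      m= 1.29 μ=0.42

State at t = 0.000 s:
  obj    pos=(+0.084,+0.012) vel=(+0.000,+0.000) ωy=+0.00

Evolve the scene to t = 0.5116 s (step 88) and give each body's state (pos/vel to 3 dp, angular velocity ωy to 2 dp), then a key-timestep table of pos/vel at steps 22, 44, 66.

State at t = 0.5116 s:
  obj    pos=(+0.265,-0.114) vel=(+0.708,-0.494) ωy=+21.05

Key-timestep trajectory:
   step    t(s)  obj.x    obj.z    obj.vx   obj.vz 
     22  0.1279   +0.095  +0.004  +0.177  -0.124
     44  0.2558   +0.129  -0.020  +0.354  -0.247
     66  0.3837   +0.186  -0.059  +0.531  -0.371


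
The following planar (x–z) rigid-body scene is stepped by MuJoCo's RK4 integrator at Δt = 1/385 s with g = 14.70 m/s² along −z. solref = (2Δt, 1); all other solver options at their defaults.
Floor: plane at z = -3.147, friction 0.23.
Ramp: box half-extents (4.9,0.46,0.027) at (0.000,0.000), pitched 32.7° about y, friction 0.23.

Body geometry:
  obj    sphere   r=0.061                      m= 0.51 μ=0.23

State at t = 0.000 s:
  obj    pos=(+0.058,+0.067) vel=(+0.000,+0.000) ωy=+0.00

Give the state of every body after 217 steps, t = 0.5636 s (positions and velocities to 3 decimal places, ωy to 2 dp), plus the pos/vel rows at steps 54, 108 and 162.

State at t = 0.5636 s:
  obj    pos=(+0.817,-0.420) vel=(+2.691,-1.727) ωy=+52.40

Key-timestep trajectory:
   step    t(s)  obj.x    obj.z    obj.vx   obj.vz 
     54  0.1403   +0.105  +0.037  +0.670  -0.430
    108  0.2805   +0.246  -0.053  +1.339  -0.860
    162  0.4208   +0.481  -0.204  +2.009  -1.290


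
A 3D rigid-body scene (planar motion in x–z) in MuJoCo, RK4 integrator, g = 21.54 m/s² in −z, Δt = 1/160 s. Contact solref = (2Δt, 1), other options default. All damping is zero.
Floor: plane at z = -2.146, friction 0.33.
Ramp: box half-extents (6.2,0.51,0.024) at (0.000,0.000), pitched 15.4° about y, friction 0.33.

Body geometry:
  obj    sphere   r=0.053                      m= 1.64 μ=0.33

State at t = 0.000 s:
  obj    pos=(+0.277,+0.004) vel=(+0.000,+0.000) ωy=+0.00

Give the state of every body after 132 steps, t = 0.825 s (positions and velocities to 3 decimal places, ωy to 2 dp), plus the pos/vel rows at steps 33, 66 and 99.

State at t = 0.825 s:
  obj    pos=(+1.617,-0.366) vel=(+3.249,-0.895) ωy=+63.58

Key-timestep trajectory:
   step    t(s)  obj.x    obj.z    obj.vx   obj.vz 
     33  0.2063   +0.361  -0.020  +0.812  -0.224
     66  0.4125   +0.612  -0.089  +1.625  -0.448
     99  0.6188   +1.031  -0.204  +2.437  -0.671


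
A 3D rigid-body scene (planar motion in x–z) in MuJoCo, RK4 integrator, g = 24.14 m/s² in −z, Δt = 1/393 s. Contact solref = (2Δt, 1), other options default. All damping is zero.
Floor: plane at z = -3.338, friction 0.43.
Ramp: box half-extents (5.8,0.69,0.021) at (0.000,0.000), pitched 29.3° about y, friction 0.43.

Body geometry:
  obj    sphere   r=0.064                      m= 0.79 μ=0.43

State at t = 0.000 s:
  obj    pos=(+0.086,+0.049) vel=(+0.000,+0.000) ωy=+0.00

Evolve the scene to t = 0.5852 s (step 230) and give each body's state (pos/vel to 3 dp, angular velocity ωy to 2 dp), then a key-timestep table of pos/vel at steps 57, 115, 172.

State at t = 0.5852 s:
  obj    pos=(+1.346,-0.658) vel=(+4.307,-2.417) ωy=+77.15

Key-timestep trajectory:
   step    t(s)  obj.x    obj.z    obj.vx   obj.vz 
     57  0.1450   +0.164  +0.006  +1.068  -0.599
    115  0.2926   +0.401  -0.128  +2.154  -1.208
    172  0.4377   +0.791  -0.346  +3.221  -1.807


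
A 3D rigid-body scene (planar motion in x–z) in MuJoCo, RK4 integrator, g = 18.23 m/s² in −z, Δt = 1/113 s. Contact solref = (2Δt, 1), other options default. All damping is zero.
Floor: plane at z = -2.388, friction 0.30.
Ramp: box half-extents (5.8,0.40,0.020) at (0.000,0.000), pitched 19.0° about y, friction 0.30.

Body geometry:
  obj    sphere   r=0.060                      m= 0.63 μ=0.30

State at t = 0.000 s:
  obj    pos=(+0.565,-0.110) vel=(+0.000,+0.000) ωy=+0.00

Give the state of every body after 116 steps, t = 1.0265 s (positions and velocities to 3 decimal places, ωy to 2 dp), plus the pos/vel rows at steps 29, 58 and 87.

State at t = 1.0265 s:
  obj    pos=(+2.677,-0.837) vel=(+4.115,-1.417) ωy=+72.52

Key-timestep trajectory:
   step    t(s)  obj.x    obj.z    obj.vx   obj.vz 
     29  0.2566   +0.697  -0.155  +1.029  -0.354
     58  0.5133   +1.093  -0.292  +2.058  -0.708
     87  0.7699   +1.753  -0.519  +3.086  -1.063


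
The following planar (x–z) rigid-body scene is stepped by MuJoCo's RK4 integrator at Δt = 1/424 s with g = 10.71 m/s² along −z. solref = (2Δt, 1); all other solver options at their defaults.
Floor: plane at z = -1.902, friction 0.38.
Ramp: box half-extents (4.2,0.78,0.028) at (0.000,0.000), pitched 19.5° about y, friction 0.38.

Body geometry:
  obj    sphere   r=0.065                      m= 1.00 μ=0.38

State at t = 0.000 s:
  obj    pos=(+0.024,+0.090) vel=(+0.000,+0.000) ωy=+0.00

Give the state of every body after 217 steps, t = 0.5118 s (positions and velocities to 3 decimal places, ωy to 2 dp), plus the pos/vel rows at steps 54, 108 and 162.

State at t = 0.5118 s:
  obj    pos=(+0.339,-0.022) vel=(+1.232,-0.436) ωy=+20.10

Key-timestep trajectory:
   step    t(s)  obj.x    obj.z    obj.vx   obj.vz 
     54  0.1274   +0.044  +0.083  +0.307  -0.109
    108  0.2547   +0.102  +0.062  +0.613  -0.217
    162  0.3821   +0.200  +0.028  +0.920  -0.326


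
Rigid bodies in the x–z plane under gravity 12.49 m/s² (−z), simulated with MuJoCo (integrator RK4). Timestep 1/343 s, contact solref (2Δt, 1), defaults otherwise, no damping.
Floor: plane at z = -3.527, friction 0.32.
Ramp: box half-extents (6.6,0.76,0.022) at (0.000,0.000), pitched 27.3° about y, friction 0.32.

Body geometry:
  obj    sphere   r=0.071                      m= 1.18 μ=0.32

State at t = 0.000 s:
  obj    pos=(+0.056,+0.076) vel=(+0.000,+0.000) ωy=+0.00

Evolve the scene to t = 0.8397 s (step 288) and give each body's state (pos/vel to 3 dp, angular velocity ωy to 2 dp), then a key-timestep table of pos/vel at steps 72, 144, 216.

State at t = 0.8397 s:
  obj    pos=(+1.338,-0.586) vel=(+3.053,-1.576) ωy=+48.38

Key-timestep trajectory:
   step    t(s)  obj.x    obj.z    obj.vx   obj.vz 
     72  0.2099   +0.136  +0.034  +0.763  -0.394
    144  0.4198   +0.376  -0.090  +1.527  -0.788
    216  0.6297   +0.777  -0.296  +2.290  -1.182
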